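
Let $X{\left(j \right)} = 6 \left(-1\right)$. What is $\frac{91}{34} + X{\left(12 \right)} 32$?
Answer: $- \frac{6437}{34} \approx -189.32$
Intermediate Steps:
$X{\left(j \right)} = -6$
$\frac{91}{34} + X{\left(12 \right)} 32 = \frac{91}{34} - 192 = - \frac{6437}{34}$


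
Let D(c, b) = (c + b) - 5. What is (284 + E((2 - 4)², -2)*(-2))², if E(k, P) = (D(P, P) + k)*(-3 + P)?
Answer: 54756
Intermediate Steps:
D(c, b) = -5 + b + c (D(c, b) = (b + c) - 5 = -5 + b + c)
E(k, P) = (-3 + P)*(-5 + k + 2*P) (E(k, P) = ((-5 + P + P) + k)*(-3 + P) = ((-5 + 2*P) + k)*(-3 + P) = (-5 + k + 2*P)*(-3 + P) = (-3 + P)*(-5 + k + 2*P))
(284 + E((2 - 4)², -2)*(-2))² = (284 + (15 - 11*(-2) - 3*(2 - 4)² + 2*(-2)² - 2*(2 - 4)²)*(-2))² = (284 + (15 + 22 - 3*(-2)² + 2*4 - 2*(-2)²)*(-2))² = (284 + (15 + 22 - 3*4 + 8 - 2*4)*(-2))² = (284 + (15 + 22 - 12 + 8 - 8)*(-2))² = (284 + 25*(-2))² = (284 - 50)² = 234² = 54756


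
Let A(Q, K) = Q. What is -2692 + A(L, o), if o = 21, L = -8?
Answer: -2700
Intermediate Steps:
-2692 + A(L, o) = -2692 - 8 = -2700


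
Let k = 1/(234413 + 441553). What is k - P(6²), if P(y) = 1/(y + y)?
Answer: -112649/8111592 ≈ -0.013887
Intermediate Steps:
k = 1/675966 ≈ 1.4794e-6
P(y) = 1/(2*y)
k - P(6²) = 1/675966 - 1/(2*(6²)) = 1/675966 - 1/(2*36) = 1/675966 - 1*1/72 = 1/675966 - 1/72 = -112649/8111592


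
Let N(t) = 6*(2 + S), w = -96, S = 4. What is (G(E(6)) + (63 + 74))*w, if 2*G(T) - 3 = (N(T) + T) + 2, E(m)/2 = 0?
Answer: -15120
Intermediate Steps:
E(m) = 0 (E(m) = 2*0 = 0)
N(t) = 36 (N(t) = 6*(2 + 4) = 6*6 = 36)
G(T) = 41/2 + T/2 (G(T) = 3/2 + ((36 + T) + 2)/2 = 3/2 + (38 + T)/2 = 3/2 + (19 + T/2) = 41/2 + T/2)
(G(E(6)) + (63 + 74))*w = ((41/2 + (½)*0) + (63 + 74))*(-96) = ((41/2 + 0) + 137)*(-96) = (41/2 + 137)*(-96) = (315/2)*(-96) = -15120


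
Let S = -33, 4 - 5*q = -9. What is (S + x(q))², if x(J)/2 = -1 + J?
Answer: 22201/25 ≈ 888.04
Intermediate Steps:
q = 13/5 (q = ⅘ - ⅕*(-9) = ⅘ + 9/5 = 13/5 ≈ 2.6000)
x(J) = -2 + 2*J (x(J) = 2*(-1 + J) = -2 + 2*J)
(S + x(q))² = (-33 + (-2 + 2*(13/5)))² = (-33 + (-2 + 26/5))² = (-33 + 16/5)² = (-149/5)² = 22201/25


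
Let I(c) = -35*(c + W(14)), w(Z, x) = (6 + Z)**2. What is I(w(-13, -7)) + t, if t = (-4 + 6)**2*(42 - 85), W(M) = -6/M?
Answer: -1872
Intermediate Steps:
I(c) = 15 - 35*c (I(c) = -35*(c - 6/14) = -35*(c - 6*1/14) = -35*(c - 3/7) = -35*(-3/7 + c) = 15 - 35*c)
t = -172 (t = 2**2*(-43) = 4*(-43) = -172)
I(w(-13, -7)) + t = (15 - 35*(6 - 13)**2) - 172 = (15 - 35*(-7)**2) - 172 = (15 - 35*49) - 172 = (15 - 1715) - 172 = -1700 - 172 = -1872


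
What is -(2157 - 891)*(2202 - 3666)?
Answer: 1853424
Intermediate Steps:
-(2157 - 891)*(2202 - 3666) = -1266*(-1464) = -1*(-1853424) = 1853424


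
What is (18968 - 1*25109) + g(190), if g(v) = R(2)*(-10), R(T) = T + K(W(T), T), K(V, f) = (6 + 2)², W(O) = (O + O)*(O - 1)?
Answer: -6801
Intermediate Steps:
W(O) = 2*O*(-1 + O) (W(O) = (2*O)*(-1 + O) = 2*O*(-1 + O))
K(V, f) = 64 (K(V, f) = 8² = 64)
R(T) = 64 + T (R(T) = T + 64 = 64 + T)
g(v) = -660 (g(v) = (64 + 2)*(-10) = 66*(-10) = -660)
(18968 - 1*25109) + g(190) = (18968 - 1*25109) - 660 = (18968 - 25109) - 660 = -6141 - 660 = -6801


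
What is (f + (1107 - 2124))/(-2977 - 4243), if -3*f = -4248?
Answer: -21/380 ≈ -0.055263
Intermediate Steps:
f = 1416 (f = -⅓*(-4248) = 1416)
(f + (1107 - 2124))/(-2977 - 4243) = (1416 + (1107 - 2124))/(-2977 - 4243) = (1416 - 1017)/(-7220) = 399*(-1/7220) = -21/380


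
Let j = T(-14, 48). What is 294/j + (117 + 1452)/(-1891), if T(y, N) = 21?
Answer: 24905/1891 ≈ 13.170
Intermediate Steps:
j = 21
294/j + (117 + 1452)/(-1891) = 294/21 + (117 + 1452)/(-1891) = 294*(1/21) + 1569*(-1/1891) = 14 - 1569/1891 = 24905/1891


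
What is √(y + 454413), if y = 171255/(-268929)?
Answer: √3651597517831782/89643 ≈ 674.10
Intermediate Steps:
y = -57085/89643 (y = 171255*(-1/268929) = -57085/89643 ≈ -0.63680)
√(y + 454413) = √(-57085/89643 + 454413) = √(40734887474/89643) = √3651597517831782/89643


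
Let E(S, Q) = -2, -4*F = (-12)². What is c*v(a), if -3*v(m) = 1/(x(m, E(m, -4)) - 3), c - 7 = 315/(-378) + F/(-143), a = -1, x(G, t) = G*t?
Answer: 5507/2574 ≈ 2.1395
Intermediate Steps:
F = -36 (F = -¼*(-12)² = -¼*144 = -36)
c = 5507/858 (c = 7 + (315/(-378) - 36/(-143)) = 7 + (315*(-1/378) - 36*(-1/143)) = 7 + (-⅚ + 36/143) = 7 - 499/858 = 5507/858 ≈ 6.4184)
v(m) = -1/(3*(-3 - 2*m)) (v(m) = -1/(3*(m*(-2) - 3)) = -1/(3*(-2*m - 3)) = -1/(3*(-3 - 2*m)))
c*v(a) = 5507*(1/(3*(3 + 2*(-1))))/858 = 5507*(1/(3*(3 - 2)))/858 = 5507*((⅓)/1)/858 = 5507*((⅓)*1)/858 = (5507/858)*(⅓) = 5507/2574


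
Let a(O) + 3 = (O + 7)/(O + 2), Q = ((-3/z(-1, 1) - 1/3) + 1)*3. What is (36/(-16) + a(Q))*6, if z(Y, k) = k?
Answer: -63/2 ≈ -31.500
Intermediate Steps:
Q = -7 (Q = ((-3/1 - 1/3) + 1)*3 = ((-3*1 - 1*⅓) + 1)*3 = ((-3 - ⅓) + 1)*3 = (-10/3 + 1)*3 = -7/3*3 = -7)
a(O) = -3 + (7 + O)/(2 + O) (a(O) = -3 + (O + 7)/(O + 2) = -3 + (7 + O)/(2 + O))
(36/(-16) + a(Q))*6 = (36/(-16) + (1 - 2*(-7))/(2 - 7))*6 = (36*(-1/16) + (1 + 14)/(-5))*6 = (-9/4 - ⅕*15)*6 = (-9/4 - 3)*6 = -21/4*6 = -63/2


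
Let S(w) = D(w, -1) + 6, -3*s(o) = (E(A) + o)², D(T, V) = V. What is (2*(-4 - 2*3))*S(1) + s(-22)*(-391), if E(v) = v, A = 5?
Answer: 112699/3 ≈ 37566.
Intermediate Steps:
s(o) = -(5 + o)²/3
S(w) = 5 (S(w) = -1 + 6 = 5)
(2*(-4 - 2*3))*S(1) + s(-22)*(-391) = (2*(-4 - 2*3))*5 - (5 - 22)²/3*(-391) = (2*(-4 - 6))*5 - ⅓*(-17)²*(-391) = (2*(-10))*5 - ⅓*289*(-391) = -20*5 - 289/3*(-391) = -100 + 112999/3 = 112699/3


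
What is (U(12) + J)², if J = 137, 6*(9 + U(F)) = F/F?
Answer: 591361/36 ≈ 16427.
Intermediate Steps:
U(F) = -53/6 (U(F) = -9 + (F/F)/6 = -9 + (⅙)*1 = -9 + ⅙ = -53/6)
(U(12) + J)² = (-53/6 + 137)² = (769/6)² = 591361/36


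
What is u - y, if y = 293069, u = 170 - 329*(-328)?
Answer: -184987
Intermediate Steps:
u = 108082 (u = 170 + 107912 = 108082)
u - y = 108082 - 1*293069 = 108082 - 293069 = -184987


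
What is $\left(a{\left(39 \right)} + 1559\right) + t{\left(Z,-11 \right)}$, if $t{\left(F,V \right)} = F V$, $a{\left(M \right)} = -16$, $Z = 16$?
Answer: $1367$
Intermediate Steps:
$\left(a{\left(39 \right)} + 1559\right) + t{\left(Z,-11 \right)} = \left(-16 + 1559\right) + 16 \left(-11\right) = 1543 - 176 = 1367$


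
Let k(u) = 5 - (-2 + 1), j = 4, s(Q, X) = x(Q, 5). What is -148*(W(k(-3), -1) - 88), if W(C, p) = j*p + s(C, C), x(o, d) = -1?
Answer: 13764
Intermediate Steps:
s(Q, X) = -1
k(u) = 6 (k(u) = 5 - 1*(-1) = 5 + 1 = 6)
W(C, p) = -1 + 4*p (W(C, p) = 4*p - 1 = -1 + 4*p)
-148*(W(k(-3), -1) - 88) = -148*((-1 + 4*(-1)) - 88) = -148*((-1 - 4) - 88) = -148*(-5 - 88) = -148*(-93) = 13764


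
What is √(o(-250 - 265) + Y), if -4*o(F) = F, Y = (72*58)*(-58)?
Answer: I*√968317/2 ≈ 492.02*I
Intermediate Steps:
Y = -242208 (Y = 4176*(-58) = -242208)
o(F) = -F/4
√(o(-250 - 265) + Y) = √(-(-250 - 265)/4 - 242208) = √(-¼*(-515) - 242208) = √(515/4 - 242208) = √(-968317/4) = I*√968317/2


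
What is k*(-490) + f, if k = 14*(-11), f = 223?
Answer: 75683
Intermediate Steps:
k = -154
k*(-490) + f = -154*(-490) + 223 = 75460 + 223 = 75683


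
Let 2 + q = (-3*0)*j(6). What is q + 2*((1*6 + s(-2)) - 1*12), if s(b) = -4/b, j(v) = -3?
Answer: -10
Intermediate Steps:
q = -2 (q = -2 - 3*0*(-3) = -2 + 0*(-3) = -2 + 0 = -2)
q + 2*((1*6 + s(-2)) - 1*12) = -2 + 2*((1*6 - 4/(-2)) - 1*12) = -2 + 2*((6 - 4*(-½)) - 12) = -2 + 2*((6 + 2) - 12) = -2 + 2*(8 - 12) = -2 + 2*(-4) = -2 - 8 = -10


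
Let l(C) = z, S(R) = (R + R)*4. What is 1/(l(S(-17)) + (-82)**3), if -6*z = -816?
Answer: -1/551232 ≈ -1.8141e-6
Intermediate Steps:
S(R) = 8*R (S(R) = (2*R)*4 = 8*R)
z = 136 (z = -1/6*(-816) = 136)
l(C) = 136
1/(l(S(-17)) + (-82)**3) = 1/(136 + (-82)**3) = 1/(136 - 551368) = 1/(-551232) = -1/551232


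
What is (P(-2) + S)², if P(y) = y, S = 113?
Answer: 12321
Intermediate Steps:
(P(-2) + S)² = (-2 + 113)² = 111² = 12321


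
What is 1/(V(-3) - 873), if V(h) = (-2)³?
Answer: -1/881 ≈ -0.0011351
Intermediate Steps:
V(h) = -8
1/(V(-3) - 873) = 1/(-8 - 873) = 1/(-881) = -1/881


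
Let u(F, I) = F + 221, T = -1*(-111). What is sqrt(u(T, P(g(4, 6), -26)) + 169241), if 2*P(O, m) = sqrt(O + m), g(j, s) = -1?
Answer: sqrt(169573) ≈ 411.79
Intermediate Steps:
T = 111
P(O, m) = sqrt(O + m)/2
u(F, I) = 221 + F
sqrt(u(T, P(g(4, 6), -26)) + 169241) = sqrt((221 + 111) + 169241) = sqrt(332 + 169241) = sqrt(169573)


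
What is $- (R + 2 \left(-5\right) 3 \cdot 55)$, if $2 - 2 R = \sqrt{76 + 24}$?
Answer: $1654$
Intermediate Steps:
$R = -4$ ($R = 1 - \frac{\sqrt{76 + 24}}{2} = 1 - \frac{\sqrt{100}}{2} = 1 - 5 = -4$)
$- (R + 2 \left(-5\right) 3 \cdot 55) = - (-4 + 2 \left(-5\right) 3 \cdot 55) = - (-4 + \left(-10\right) 3 \cdot 55) = - (-4 - 1650) = \left(-1\right) \left(-1654\right) = 1654$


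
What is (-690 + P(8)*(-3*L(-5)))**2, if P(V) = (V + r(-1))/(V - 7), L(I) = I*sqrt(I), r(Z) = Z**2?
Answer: 384975 - 186300*I*sqrt(5) ≈ 3.8498e+5 - 4.1658e+5*I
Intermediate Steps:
L(I) = I**(3/2)
P(V) = (1 + V)/(-7 + V) (P(V) = (V + (-1)**2)/(V - 7) = (V + 1)/(-7 + V) = (1 + V)/(-7 + V))
(-690 + P(8)*(-3*L(-5)))**2 = (-690 + ((1 + 8)/(-7 + 8))*(-(-15)*I*sqrt(5)))**2 = (-690 + (9/1)*(-(-15)*I*sqrt(5)))**2 = (-690 + (1*9)*(15*I*sqrt(5)))**2 = (-690 + 9*(15*I*sqrt(5)))**2 = (-690 + 135*I*sqrt(5))**2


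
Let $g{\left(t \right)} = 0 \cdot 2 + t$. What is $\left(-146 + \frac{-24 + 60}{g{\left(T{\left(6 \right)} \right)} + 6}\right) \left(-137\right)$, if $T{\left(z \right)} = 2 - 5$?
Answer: $18358$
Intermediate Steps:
$T{\left(z \right)} = -3$ ($T{\left(z \right)} = 2 - 5 = -3$)
$g{\left(t \right)} = t$ ($g{\left(t \right)} = 0 + t = t$)
$\left(-146 + \frac{-24 + 60}{g{\left(T{\left(6 \right)} \right)} + 6}\right) \left(-137\right) = \left(-146 + \frac{-24 + 60}{-3 + 6}\right) \left(-137\right) = \left(-146 + \frac{36}{3}\right) \left(-137\right) = \left(-146 + 36 \cdot \frac{1}{3}\right) \left(-137\right) = \left(-146 + 12\right) \left(-137\right) = \left(-134\right) \left(-137\right) = 18358$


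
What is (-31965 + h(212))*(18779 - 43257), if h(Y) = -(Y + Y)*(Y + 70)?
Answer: 3709224774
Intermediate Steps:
h(Y) = -2*Y*(70 + Y)
(-31965 + h(212))*(18779 - 43257) = (-31965 - 2*212*(70 + 212))*(18779 - 43257) = (-31965 - 2*212*282)*(-24478) = (-31965 - 119568)*(-24478) = -151533*(-24478) = 3709224774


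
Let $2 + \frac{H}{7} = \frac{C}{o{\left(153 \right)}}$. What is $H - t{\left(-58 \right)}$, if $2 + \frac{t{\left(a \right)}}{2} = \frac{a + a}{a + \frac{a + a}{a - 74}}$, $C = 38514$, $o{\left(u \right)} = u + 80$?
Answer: $\frac{17310908}{15145} \approx 1143.0$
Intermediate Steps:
$o{\left(u \right)} = 80 + u$
$t{\left(a \right)} = -4 + \frac{4 a}{a + \frac{2 a}{-74 + a}}$ ($t{\left(a \right)} = -4 + 2 \frac{a + a}{a + \frac{a + a}{a - 74}} = -4 + 2 \frac{2 a}{a + \frac{2 a}{-74 + a}} = -4 + \frac{4 a}{a + \frac{2 a}{-74 + a}}$)
$H = \frac{266336}{233}$ ($H = -14 + 7 \frac{38514}{80 + 153} = -14 + 7 \cdot \frac{38514}{233} = -14 + \frac{269598}{233} = \frac{266336}{233} \approx 1143.1$)
$H - t{\left(-58 \right)} = \frac{266336}{233} - - \frac{8}{-72 - 58} = \frac{266336}{233} - - \frac{8}{-130} = \frac{266336}{233} - \left(-8\right) \left(- \frac{1}{130}\right) = \frac{266336}{233} - \frac{4}{65} = \frac{17310908}{15145}$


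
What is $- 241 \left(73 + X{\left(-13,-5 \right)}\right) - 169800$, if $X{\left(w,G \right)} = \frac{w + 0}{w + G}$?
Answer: $- \frac{3376207}{18} \approx -1.8757 \cdot 10^{5}$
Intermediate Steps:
$X{\left(w,G \right)} = \frac{w}{G + w}$
$- 241 \left(73 + X{\left(-13,-5 \right)}\right) - 169800 = - 241 \left(73 - \frac{13}{-5 - 13}\right) - 169800 = - 241 \left(73 - \frac{13}{-18}\right) - 169800 = - 241 \left(73 - - \frac{13}{18}\right) - 169800 = - 241 \left(73 + \frac{13}{18}\right) - 169800 = \left(-241\right) \frac{1327}{18} - 169800 = - \frac{319807}{18} - 169800 = - \frac{3376207}{18}$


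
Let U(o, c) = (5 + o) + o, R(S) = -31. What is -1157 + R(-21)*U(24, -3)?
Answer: -2800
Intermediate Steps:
U(o, c) = 5 + 2*o
-1157 + R(-21)*U(24, -3) = -1157 - 31*(5 + 2*24) = -1157 - 31*(5 + 48) = -1157 - 31*53 = -1157 - 1643 = -2800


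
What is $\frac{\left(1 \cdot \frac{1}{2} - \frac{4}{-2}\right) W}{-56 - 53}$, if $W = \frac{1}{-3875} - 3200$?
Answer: $\frac{12400001}{168950} \approx 73.395$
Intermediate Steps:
$W = - \frac{12400001}{3875}$ ($W = - \frac{1}{3875} - 3200 = - \frac{12400001}{3875} \approx -3200.0$)
$\frac{\left(1 \cdot \frac{1}{2} - \frac{4}{-2}\right) W}{-56 - 53} = \frac{\left(1 \cdot \frac{1}{2} - \frac{4}{-2}\right) \left(- \frac{12400001}{3875}\right)}{-56 - 53} = \frac{\left(1 \cdot \frac{1}{2} - -2\right) \left(- \frac{12400001}{3875}\right)}{-109} = - \frac{\left(\frac{1}{2} + 2\right) \left(- \frac{12400001}{3875}\right)}{109} = - \frac{\frac{5}{2} \left(- \frac{12400001}{3875}\right)}{109} = \left(- \frac{1}{109}\right) \left(- \frac{12400001}{1550}\right) = \frac{12400001}{168950}$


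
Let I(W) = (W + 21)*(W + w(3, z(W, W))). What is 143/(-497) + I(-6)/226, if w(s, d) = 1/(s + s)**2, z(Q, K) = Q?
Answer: -922091/1347864 ≈ -0.68411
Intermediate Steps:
w(s, d) = 1/(4*s**2) (w(s, d) = 1/(2*s)**2 = 1/(4*s**2))
I(W) = (21 + W)*(1/36 + W) (I(W) = (W + 21)*(W + (1/4)/3**2) = (21 + W)*(W + (1/4)*(1/9)) = (21 + W)*(W + 1/36) = (21 + W)*(1/36 + W))
143/(-497) + I(-6)/226 = 143/(-497) + (7/12 + (-6)**2 + (757/36)*(-6))/226 = 143*(-1/497) + (7/12 + 36 - 757/6)*(1/226) = -143/497 - 1075/12*1/226 = -143/497 - 1075/2712 = -922091/1347864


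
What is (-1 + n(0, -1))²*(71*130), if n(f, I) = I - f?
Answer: 36920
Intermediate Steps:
(-1 + n(0, -1))²*(71*130) = (-1 + (-1 - 1*0))²*(71*130) = (-1 + (-1 + 0))²*9230 = (-1 - 1)²*9230 = (-2)²*9230 = 4*9230 = 36920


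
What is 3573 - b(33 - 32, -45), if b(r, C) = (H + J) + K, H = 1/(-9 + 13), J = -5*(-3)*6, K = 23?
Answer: 13839/4 ≈ 3459.8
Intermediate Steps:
J = 90 (J = 15*6 = 90)
H = 1/4 ≈ 0.25000
b(r, C) = 453/4 (b(r, C) = (1/4 + 90) + 23 = 361/4 + 23 = 453/4)
3573 - b(33 - 32, -45) = 3573 - 1*453/4 = 3573 - 453/4 = 13839/4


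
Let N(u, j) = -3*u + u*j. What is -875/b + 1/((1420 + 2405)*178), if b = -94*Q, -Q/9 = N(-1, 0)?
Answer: -16548367/47999925 ≈ -0.34476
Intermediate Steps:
N(u, j) = -3*u + j*u
Q = -27 (Q = -(-9)*(-3 + 0) = -(-9)*(-3) = -9*3 = -27)
b = 2538 (b = -94*(-27) = 2538)
-875/b + 1/((1420 + 2405)*178) = -875/2538 + 1/((1420 + 2405)*178) = -875*1/2538 + (1/178)/3825 = -875/2538 + (1/3825)*(1/178) = -875/2538 + 1/680850 = -16548367/47999925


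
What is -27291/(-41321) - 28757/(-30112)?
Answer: 2010054589/1244257952 ≈ 1.6155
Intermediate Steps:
-27291/(-41321) - 28757/(-30112) = -27291*(-1/41321) - 28757*(-1/30112) = 27291/41321 + 28757/30112 = 2010054589/1244257952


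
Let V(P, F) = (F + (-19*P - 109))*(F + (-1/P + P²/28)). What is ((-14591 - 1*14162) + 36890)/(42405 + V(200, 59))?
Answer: -32548/22738903 ≈ -0.0014314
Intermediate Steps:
V(P, F) = (-109 + F - 19*P)*(F - 1/P + P²/28) (V(P, F) = (F + (-109 - 19*P))*(F + (-1/P + P²*(1/28))) = (-109 + F - 19*P)*(F + (-1/P + P²/28)) = (-109 + F - 19*P)*(F - 1/P + P²/28))
((-14591 - 1*14162) + 36890)/(42405 + V(200, 59)) = ((-14591 - 1*14162) + 36890)/(42405 + (109 - 1*59 - 1/28*200*(-532 - 28*59² + 19*200³ + 109*200² + 3052*59 - 1*59*200² + 532*59*200))/200) = ((-14591 - 14162) + 36890)/(42405 + (109 - 59 - 1/28*200*(-532 - 28*3481 + 19*8000000 + 109*40000 + 180068 - 1*59*40000 + 6277600))/200) = (-28753 + 36890)/(42405 + (109 - 59 - 1/28*200*(-532 - 97468 + 152000000 + 4360000 + 180068 - 2360000 + 6277600))/200) = 8137/(42405 + (109 - 59 - 1/28*200*160359668)/200) = 8137/(42405 + (109 - 59 - 1145426200)/200) = 8137/(42405 + (1/200)*(-1145426150)) = 8137/(42405 - 22908523/4) = 8137/(-22738903/4) = 8137*(-4/22738903) = -32548/22738903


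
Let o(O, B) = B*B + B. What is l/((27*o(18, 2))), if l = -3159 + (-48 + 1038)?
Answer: -241/18 ≈ -13.389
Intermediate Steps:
o(O, B) = B + B² (o(O, B) = B² + B = B + B²)
l = -2169 (l = -3159 + 990 = -2169)
l/((27*o(18, 2))) = -2169*1/(54*(1 + 2)) = -2169/(27*(2*3)) = -2169/(27*6) = -2169/162 = -2169*1/162 = -241/18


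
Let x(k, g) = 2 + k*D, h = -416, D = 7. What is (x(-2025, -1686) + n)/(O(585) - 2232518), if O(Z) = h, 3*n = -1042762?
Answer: 1085281/6698802 ≈ 0.16201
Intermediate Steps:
n = -1042762/3 (n = (1/3)*(-1042762) = -1042762/3 ≈ -3.4759e+5)
x(k, g) = 2 + 7*k (x(k, g) = 2 + k*7 = 2 + 7*k)
O(Z) = -416
(x(-2025, -1686) + n)/(O(585) - 2232518) = ((2 + 7*(-2025)) - 1042762/3)/(-416 - 2232518) = ((2 - 14175) - 1042762/3)/(-2232934) = (-14173 - 1042762/3)*(-1/2232934) = -1085281/3*(-1/2232934) = 1085281/6698802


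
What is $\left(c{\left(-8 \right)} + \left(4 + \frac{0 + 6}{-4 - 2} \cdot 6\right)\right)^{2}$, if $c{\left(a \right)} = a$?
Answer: $100$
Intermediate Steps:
$\left(c{\left(-8 \right)} + \left(4 + \frac{0 + 6}{-4 - 2} \cdot 6\right)\right)^{2} = \left(-8 + \left(4 + \frac{0 + 6}{-4 - 2} \cdot 6\right)\right)^{2} = \left(-8 + \left(4 + \frac{6}{-6} \cdot 6\right)\right)^{2} = \left(-8 + \left(4 + 6 \left(- \frac{1}{6}\right) 6\right)\right)^{2} = \left(-8 + \left(4 - 6\right)\right)^{2} = \left(-8 - 2\right)^{2} = \left(-10\right)^{2} = 100$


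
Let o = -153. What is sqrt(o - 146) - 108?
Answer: -108 + I*sqrt(299) ≈ -108.0 + 17.292*I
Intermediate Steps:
sqrt(o - 146) - 108 = sqrt(-153 - 146) - 108 = sqrt(-299) - 108 = I*sqrt(299) - 108 = -108 + I*sqrt(299)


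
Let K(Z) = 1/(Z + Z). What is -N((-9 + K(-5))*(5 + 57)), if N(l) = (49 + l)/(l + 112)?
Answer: -368/323 ≈ -1.1393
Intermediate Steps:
K(Z) = 1/(2*Z)
N(l) = (49 + l)/(112 + l)
-N((-9 + K(-5))*(5 + 57)) = -(49 + (-9 + (1/2)/(-5))*(5 + 57))/(112 + (-9 + (1/2)/(-5))*(5 + 57)) = -(49 + (-9 + (1/2)*(-1/5))*62)/(112 + (-9 + (1/2)*(-1/5))*62) = -(49 + (-9 - 1/10)*62)/(112 + (-9 - 1/10)*62) = -(49 - 91/10*62)/(112 - 91/10*62) = -(49 - 2821/5)/(112 - 2821/5) = -(-2576)/((-2261/5)*5) = -(-5)*(-2576)/(2261*5) = -1*368/323 = -368/323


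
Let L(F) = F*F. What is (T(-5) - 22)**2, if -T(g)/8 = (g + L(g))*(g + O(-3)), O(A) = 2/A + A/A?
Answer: 4726276/9 ≈ 5.2514e+5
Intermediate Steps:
L(F) = F**2
O(A) = 1 + 2/A (O(A) = 2/A + 1 = 1 + 2/A)
T(g) = -8*(1/3 + g)*(g + g**2) (T(g) = -8*(g + g**2)*(g + (2 - 3)/(-3)) = -8*(g + g**2)*(g - 1/3*(-1)) = -8*(g + g**2)*(g + 1/3) = -8*(g + g**2)*(1/3 + g) = -8*(1/3 + g)*(g + g**2))
(T(-5) - 22)**2 = ((8/3)*(-5)*(-1 - 4*(-5) - 3*(-5)**2) - 22)**2 = ((8/3)*(-5)*(-1 + 20 - 3*25) - 22)**2 = ((8/3)*(-5)*(-1 + 20 - 75) - 22)**2 = ((8/3)*(-5)*(-56) - 22)**2 = (2240/3 - 22)**2 = (2174/3)**2 = 4726276/9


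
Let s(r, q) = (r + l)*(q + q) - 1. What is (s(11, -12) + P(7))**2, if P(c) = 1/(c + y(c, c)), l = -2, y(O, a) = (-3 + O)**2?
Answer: 24900100/529 ≈ 47070.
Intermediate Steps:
P(c) = 1/(c + (-3 + c)**2)
s(r, q) = -1 + 2*q*(-2 + r) (s(r, q) = (r - 2)*(q + q) - 1 = (-2 + r)*(2*q) - 1 = 2*q*(-2 + r) - 1 = -1 + 2*q*(-2 + r))
(s(11, -12) + P(7))**2 = ((-1 - 4*(-12) + 2*(-12)*11) + 1/(7 + (-3 + 7)**2))**2 = ((-1 + 48 - 264) + 1/(7 + 4**2))**2 = (-217 + 1/(7 + 16))**2 = (-217 + 1/23)**2 = (-4990/23)**2 = 24900100/529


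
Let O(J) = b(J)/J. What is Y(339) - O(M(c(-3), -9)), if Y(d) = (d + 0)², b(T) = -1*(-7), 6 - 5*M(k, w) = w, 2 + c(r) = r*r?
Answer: 344756/3 ≈ 1.1492e+5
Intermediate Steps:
c(r) = -2 + r² (c(r) = -2 + r*r = -2 + r²)
M(k, w) = 6/5 - w/5
b(T) = 7
Y(d) = d²
O(J) = 7/J
Y(339) - O(M(c(-3), -9)) = 339² - 7/(6/5 - ⅕*(-9)) = 114921 - 7/(6/5 + 9/5) = 114921 - 7/3 = 344756/3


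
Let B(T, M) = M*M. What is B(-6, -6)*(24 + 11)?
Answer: 1260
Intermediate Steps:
B(T, M) = M²
B(-6, -6)*(24 + 11) = (-6)²*(24 + 11) = 36*35 = 1260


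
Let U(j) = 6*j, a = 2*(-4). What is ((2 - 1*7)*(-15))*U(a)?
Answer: -3600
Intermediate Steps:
a = -8
((2 - 1*7)*(-15))*U(a) = ((2 - 1*7)*(-15))*(6*(-8)) = ((2 - 7)*(-15))*(-48) = -5*(-15)*(-48) = 75*(-48) = -3600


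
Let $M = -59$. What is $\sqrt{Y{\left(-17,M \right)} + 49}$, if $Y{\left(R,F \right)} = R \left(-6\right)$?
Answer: $\sqrt{151} \approx 12.288$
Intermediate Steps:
$Y{\left(R,F \right)} = - 6 R$
$\sqrt{Y{\left(-17,M \right)} + 49} = \sqrt{\left(-6\right) \left(-17\right) + 49} = \sqrt{102 + 49} = \sqrt{151}$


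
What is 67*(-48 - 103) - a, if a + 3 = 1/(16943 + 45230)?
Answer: -628817723/62173 ≈ -10114.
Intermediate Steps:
a = -186518/62173 (a = -3 + 1/(16943 + 45230) = -3 + 1/62173 = -186518/62173 ≈ -3.0000)
67*(-48 - 103) - a = 67*(-48 - 103) - 1*(-186518/62173) = 67*(-151) + 186518/62173 = -10117 + 186518/62173 = -628817723/62173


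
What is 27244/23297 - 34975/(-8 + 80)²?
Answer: -673579679/120771648 ≈ -5.5773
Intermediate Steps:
27244/23297 - 34975/(-8 + 80)² = 27244*(1/23297) - 34975/(72²) = 27244/23297 - 34975/5184 = -673579679/120771648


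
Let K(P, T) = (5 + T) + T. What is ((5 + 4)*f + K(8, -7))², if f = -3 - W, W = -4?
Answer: 0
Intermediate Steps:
f = 1 (f = -3 - 1*(-4) = -3 + 4 = 1)
K(P, T) = 5 + 2*T
((5 + 4)*f + K(8, -7))² = ((5 + 4)*1 + (5 + 2*(-7)))² = (9*1 + (5 - 14))² = (9 - 9)² = 0² = 0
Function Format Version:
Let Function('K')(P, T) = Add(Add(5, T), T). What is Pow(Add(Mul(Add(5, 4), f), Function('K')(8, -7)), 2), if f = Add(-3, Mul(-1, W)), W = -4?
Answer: 0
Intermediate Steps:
f = 1 (f = Add(-3, Mul(-1, -4)) = Add(-3, 4) = 1)
Function('K')(P, T) = Add(5, Mul(2, T))
Pow(Add(Mul(Add(5, 4), f), Function('K')(8, -7)), 2) = Pow(Add(Mul(Add(5, 4), 1), Add(5, Mul(2, -7))), 2) = Pow(Add(Mul(9, 1), Add(5, -14)), 2) = Pow(Add(9, -9), 2) = Pow(0, 2) = 0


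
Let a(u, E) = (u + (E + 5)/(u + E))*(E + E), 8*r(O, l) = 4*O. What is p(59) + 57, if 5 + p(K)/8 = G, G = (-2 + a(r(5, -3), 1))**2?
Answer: 17033/49 ≈ 347.61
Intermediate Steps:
r(O, l) = O/2 (r(O, l) = (4*O)/8 = O/2)
a(u, E) = 2*E*(u + (5 + E)/(E + u)) (a(u, E) = (u + (5 + E)/(E + u))*(2*E) = 2*E*(u + (5 + E)/(E + u)))
G = 2025/49 (G = (-2 + 2*1*(5 + 1 + ((1/2)*5)**2 + 1*((1/2)*5))/(1 + (1/2)*5))**2 = (-2 + 2*1*(5 + 1 + (5/2)**2 + 1*(5/2))/(1 + 5/2))**2 = (-2 + 2*1*(5 + 1 + 25/4 + 5/2)/(7/2))**2 = (-2 + 2*1*(2/7)*(59/4))**2 = (-2 + 59/7)**2 = (45/7)**2 = 2025/49 ≈ 41.327)
p(K) = 14240/49 (p(K) = -40 + 8*(2025/49) = -40 + 16200/49 = 14240/49)
p(59) + 57 = 14240/49 + 57 = 17033/49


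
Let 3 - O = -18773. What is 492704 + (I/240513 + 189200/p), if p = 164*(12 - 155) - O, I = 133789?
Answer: 417004221373079/846365247 ≈ 4.9270e+5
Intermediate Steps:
O = 18776 (O = 3 - 1*(-18773) = 3 + 18773 = 18776)
p = -42228 (p = 164*(12 - 155) - 1*18776 = 164*(-143) - 18776 = -23452 - 18776 = -42228)
492704 + (I/240513 + 189200/p) = 492704 + (133789/240513 + 189200/(-42228)) = 492704 + (133789*(1/240513) + 189200*(-1/42228)) = 492704 + (133789/240513 - 47300/10557) = 492704 - 3321284809/846365247 = 417004221373079/846365247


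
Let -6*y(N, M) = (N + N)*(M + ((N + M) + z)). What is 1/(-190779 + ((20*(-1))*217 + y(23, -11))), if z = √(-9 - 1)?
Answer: -175614/34266974969 + 69*I*√10/342669749690 ≈ -5.1249e-6 + 6.3676e-10*I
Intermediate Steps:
z = I*√10 (z = √(-10) = I*√10 ≈ 3.1623*I)
y(N, M) = -N*(N + 2*M + I*√10)/3 (y(N, M) = -(N + N)*(M + ((N + M) + I*√10))/6 = -2*N*(M + ((M + N) + I*√10))/6 = -2*N*(M + (M + N + I*√10))/6 = -2*N*(N + 2*M + I*√10)/6 = -N*(N + 2*M + I*√10)/3)
1/(-190779 + ((20*(-1))*217 + y(23, -11))) = 1/(-190779 + ((20*(-1))*217 - ⅓*23*(23 + 2*(-11) + I*√10))) = 1/(-190779 + (-20*217 - ⅓*23*(23 - 22 + I*√10))) = 1/(-190779 + (-4340 - ⅓*23*(1 + I*√10))) = 1/(-190779 + (-4340 + (-23/3 - 23*I*√10/3))) = 1/(-190779 + (-13043/3 - 23*I*√10/3)) = 1/(-585380/3 - 23*I*√10/3)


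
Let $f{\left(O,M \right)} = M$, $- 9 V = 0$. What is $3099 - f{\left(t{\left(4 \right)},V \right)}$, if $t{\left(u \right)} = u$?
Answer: $3099$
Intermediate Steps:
$V = 0$ ($V = \left(- \frac{1}{9}\right) 0 = 0$)
$3099 - f{\left(t{\left(4 \right)},V \right)} = 3099 - 0 = 3099 + 0 = 3099$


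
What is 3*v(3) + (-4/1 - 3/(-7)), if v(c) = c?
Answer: 38/7 ≈ 5.4286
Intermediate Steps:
3*v(3) + (-4/1 - 3/(-7)) = 3*3 + (-4/1 - 3/(-7)) = 9 + (-4*1 - 3*(-⅐)) = 9 + (-4 + 3/7) = 9 - 25/7 = 38/7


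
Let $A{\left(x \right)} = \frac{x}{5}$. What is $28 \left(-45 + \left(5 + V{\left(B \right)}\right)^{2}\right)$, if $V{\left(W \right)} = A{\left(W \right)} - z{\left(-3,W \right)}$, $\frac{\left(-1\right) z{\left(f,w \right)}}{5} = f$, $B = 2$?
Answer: $\frac{33012}{25} \approx 1320.5$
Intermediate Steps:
$z{\left(f,w \right)} = - 5 f$
$A{\left(x \right)} = \frac{x}{5}$ ($A{\left(x \right)} = x \frac{1}{5} = \frac{x}{5}$)
$V{\left(W \right)} = -15 + \frac{W}{5}$ ($V{\left(W \right)} = \frac{W}{5} - \left(-5\right) \left(-3\right) = \frac{W}{5} - 15 = -15 + \frac{W}{5}$)
$28 \left(-45 + \left(5 + V{\left(B \right)}\right)^{2}\right) = 28 \left(-45 + \left(5 + \left(-15 + \frac{1}{5} \cdot 2\right)\right)^{2}\right) = 28 \left(-45 + \left(5 + \left(-15 + \frac{2}{5}\right)\right)^{2}\right) = 28 \left(-45 + \left(5 - \frac{73}{5}\right)^{2}\right) = 28 \left(-45 + \left(- \frac{48}{5}\right)^{2}\right) = 28 \left(-45 + \frac{2304}{25}\right) = 28 \cdot \frac{1179}{25} = \frac{33012}{25}$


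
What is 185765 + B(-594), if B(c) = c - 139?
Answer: 185032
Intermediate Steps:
B(c) = -139 + c
185765 + B(-594) = 185765 + (-139 - 594) = 185765 - 733 = 185032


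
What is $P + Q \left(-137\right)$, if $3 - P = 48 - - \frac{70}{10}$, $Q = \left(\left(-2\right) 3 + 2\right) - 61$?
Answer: $8853$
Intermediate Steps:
$Q = -65$ ($Q = \left(-6 + 2\right) - 61 = -4 - 61 = -65$)
$P = -52$ ($P = 3 - \left(48 - - \frac{70}{10}\right) = 3 - \left(48 - \left(-70\right) \frac{1}{10}\right) = 3 - \left(48 - -7\right) = 3 - \left(48 + 7\right) = 3 - 55 = -52$)
$P + Q \left(-137\right) = -52 - -8905 = -52 + 8905 = 8853$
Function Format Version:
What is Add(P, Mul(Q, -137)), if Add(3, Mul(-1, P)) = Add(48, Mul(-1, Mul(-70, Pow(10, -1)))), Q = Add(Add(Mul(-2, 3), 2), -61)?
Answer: 8853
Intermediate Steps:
Q = -65 (Q = Add(Add(-6, 2), -61) = Add(-4, -61) = -65)
P = -52 (P = Add(3, Mul(-1, Add(48, Mul(-1, Mul(-70, Pow(10, -1)))))) = Add(3, Mul(-1, Add(48, Mul(-1, Mul(-70, Rational(1, 10)))))) = Add(3, Mul(-1, Add(48, Mul(-1, -7)))) = Add(3, Mul(-1, Add(48, 7))) = Add(3, Mul(-1, 55)) = Add(3, -55) = -52)
Add(P, Mul(Q, -137)) = Add(-52, Mul(-65, -137)) = Add(-52, 8905) = 8853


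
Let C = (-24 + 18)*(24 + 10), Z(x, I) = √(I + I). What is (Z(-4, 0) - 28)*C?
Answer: 5712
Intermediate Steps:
Z(x, I) = √2*√I (Z(x, I) = √(2*I) = √2*√I)
C = -204 (C = -6*34 = -204)
(Z(-4, 0) - 28)*C = (√2*√0 - 28)*(-204) = (√2*0 - 28)*(-204) = (0 - 28)*(-204) = -28*(-204) = 5712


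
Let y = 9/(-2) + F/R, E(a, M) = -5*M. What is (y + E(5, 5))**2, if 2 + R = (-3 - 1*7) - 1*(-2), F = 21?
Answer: 24964/25 ≈ 998.56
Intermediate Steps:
R = -10 (R = -2 + ((-3 - 1*7) - 1*(-2)) = -2 + ((-3 - 7) + 2) = -2 + (-10 + 2) = -2 - 8 = -10)
y = -33/5 (y = 9/(-2) + 21/(-10) = 9*(-1/2) + 21*(-1/10) = -9/2 - 21/10 = -33/5 ≈ -6.6000)
(y + E(5, 5))**2 = (-33/5 - 5*5)**2 = (-33/5 - 25)**2 = (-158/5)**2 = 24964/25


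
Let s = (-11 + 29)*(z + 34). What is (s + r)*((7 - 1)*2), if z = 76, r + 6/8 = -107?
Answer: 22467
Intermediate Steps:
r = -431/4 (r = -3/4 - 107 = -431/4 ≈ -107.75)
s = 1980 (s = (-11 + 29)*(76 + 34) = 18*110 = 1980)
(s + r)*((7 - 1)*2) = (1980 - 431/4)*((7 - 1)*2) = 7489*(6*2)/4 = (7489/4)*12 = 22467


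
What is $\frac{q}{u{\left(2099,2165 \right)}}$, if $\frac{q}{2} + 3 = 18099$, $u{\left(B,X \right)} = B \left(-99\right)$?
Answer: $- \frac{12064}{69267} \approx -0.17417$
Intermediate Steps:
$u{\left(B,X \right)} = - 99 B$
$q = 36192$ ($q = -6 + 2 \cdot 18099 = -6 + 36198 = 36192$)
$\frac{q}{u{\left(2099,2165 \right)}} = \frac{36192}{\left(-99\right) 2099} = \frac{36192}{-207801} = 36192 \left(- \frac{1}{207801}\right) = - \frac{12064}{69267}$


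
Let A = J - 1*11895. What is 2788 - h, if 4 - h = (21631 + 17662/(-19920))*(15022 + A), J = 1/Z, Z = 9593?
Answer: 269281865794432/3981095 ≈ 6.7640e+7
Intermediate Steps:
J = 1/9593 ≈ 0.00010424
A = -114108734/9593 (A = 1/9593 - 1*11895 = 1/9593 - 11895 = -114108734/9593 ≈ -11895.)
h = -269270766501572/3981095 (h = 4 - (21631 + 17662/(-19920))*(15022 - 114108734/9593) = 4 - (21631 + 17662*(-1/19920))*29997312/9593 = 4 - (21631 - 8831/9960)*29997312/9593 = 4 - 215435929*29997312/(9960*9593) = 4 - 1*269270782425952/3981095 = 4 - 269270782425952/3981095 = -269270766501572/3981095 ≈ -6.7637e+7)
2788 - h = 2788 - 1*(-269270766501572/3981095) = 2788 + 269270766501572/3981095 = 269281865794432/3981095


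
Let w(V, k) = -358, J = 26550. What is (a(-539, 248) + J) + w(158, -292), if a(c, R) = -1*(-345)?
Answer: 26537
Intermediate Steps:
a(c, R) = 345
(a(-539, 248) + J) + w(158, -292) = (345 + 26550) - 358 = 26895 - 358 = 26537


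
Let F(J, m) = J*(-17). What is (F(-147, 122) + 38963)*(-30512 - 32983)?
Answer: -2632629690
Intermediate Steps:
F(J, m) = -17*J
(F(-147, 122) + 38963)*(-30512 - 32983) = (-17*(-147) + 38963)*(-30512 - 32983) = (2499 + 38963)*(-63495) = 41462*(-63495) = -2632629690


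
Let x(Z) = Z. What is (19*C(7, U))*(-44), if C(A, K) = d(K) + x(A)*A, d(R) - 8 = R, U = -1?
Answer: -46816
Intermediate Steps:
d(R) = 8 + R
C(A, K) = 8 + K + A² (C(A, K) = (8 + K) + A*A = (8 + K) + A² = 8 + K + A²)
(19*C(7, U))*(-44) = (19*(8 - 1 + 7²))*(-44) = (19*(8 - 1 + 49))*(-44) = (19*56)*(-44) = 1064*(-44) = -46816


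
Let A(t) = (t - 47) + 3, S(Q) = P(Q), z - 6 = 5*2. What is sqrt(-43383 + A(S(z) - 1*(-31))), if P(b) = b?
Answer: 6*I*sqrt(1205) ≈ 208.28*I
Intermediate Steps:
z = 16 (z = 6 + 5*2 = 6 + 10 = 16)
S(Q) = Q
A(t) = -44 + t (A(t) = (-47 + t) + 3 = -44 + t)
sqrt(-43383 + A(S(z) - 1*(-31))) = sqrt(-43383 + (-44 + (16 - 1*(-31)))) = sqrt(-43383 + (-44 + (16 + 31))) = sqrt(-43383 + (-44 + 47)) = sqrt(-43383 + 3) = sqrt(-43380) = 6*I*sqrt(1205)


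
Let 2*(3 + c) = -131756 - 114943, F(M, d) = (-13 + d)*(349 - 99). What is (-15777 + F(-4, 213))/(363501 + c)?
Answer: 68446/480297 ≈ 0.14251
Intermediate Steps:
F(M, d) = -3250 + 250*d (F(M, d) = (-13 + d)*250 = -3250 + 250*d)
c = -246705/2 (c = -3 + (-131756 - 114943)/2 = -3 + (½)*(-246699) = -3 - 246699/2 = -246705/2 ≈ -1.2335e+5)
(-15777 + F(-4, 213))/(363501 + c) = (-15777 + (-3250 + 250*213))/(363501 - 246705/2) = (-15777 + (-3250 + 53250))/(480297/2) = (-15777 + 50000)*(2/480297) = 34223*(2/480297) = 68446/480297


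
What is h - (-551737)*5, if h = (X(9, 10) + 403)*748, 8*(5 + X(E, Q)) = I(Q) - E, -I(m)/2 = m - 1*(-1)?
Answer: 6106981/2 ≈ 3.0535e+6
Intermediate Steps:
I(m) = -2 - 2*m (I(m) = -2*(m - 1*(-1)) = -2*(m + 1) = -2*(1 + m) = -2 - 2*m)
X(E, Q) = -21/4 - Q/4 - E/8 (X(E, Q) = -5 + ((-2 - 2*Q) - E)/8 = -5 + (-2 - E - 2*Q)/8 = -5 + (-¼ - Q/4 - E/8) = -21/4 - Q/4 - E/8)
h = 589611/2 (h = ((-21/4 - ¼*10 - ⅛*9) + 403)*748 = ((-21/4 - 5/2 - 9/8) + 403)*748 = (-71/8 + 403)*748 = (3153/8)*748 = 589611/2 ≈ 2.9481e+5)
h - (-551737)*5 = 589611/2 - (-551737)*5 = 589611/2 - 1*(-2758685) = 589611/2 + 2758685 = 6106981/2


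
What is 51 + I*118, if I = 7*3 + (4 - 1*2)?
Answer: 2765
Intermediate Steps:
I = 23 (I = 21 + (4 - 2) = 21 + 2 = 23)
51 + I*118 = 51 + 23*118 = 51 + 2714 = 2765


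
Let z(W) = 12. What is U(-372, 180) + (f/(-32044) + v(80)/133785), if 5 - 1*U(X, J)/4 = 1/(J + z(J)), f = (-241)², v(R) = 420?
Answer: 20771709349/1143201744 ≈ 18.170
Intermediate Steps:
f = 58081
U(X, J) = 20 - 4/(12 + J) (U(X, J) = 20 - 4/(J + 12) = 20 - 4/(12 + J))
U(-372, 180) + (f/(-32044) + v(80)/133785) = 4*(59 + 5*180)/(12 + 180) + (58081/(-32044) + 420/133785) = 4*(59 + 900)/192 + (58081*(-1/32044) + 420*(1/133785)) = 4*(1/192)*959 + (-58081/32044 + 28/8919) = 959/48 - 517127207/285800436 = 20771709349/1143201744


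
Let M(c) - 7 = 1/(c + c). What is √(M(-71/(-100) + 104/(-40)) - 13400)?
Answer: I*√53157867/63 ≈ 115.73*I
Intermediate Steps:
M(c) = 7 + 1/(2*c) (M(c) = 7 + 1/(c + c) = 7 + 1/(2*c))
√(M(-71/(-100) + 104/(-40)) - 13400) = √((7 + 1/(2*(-71/(-100) + 104/(-40)))) - 13400) = √((7 + 1/(2*(-71*(-1/100) + 104*(-1/40)))) - 13400) = √((7 + 1/(2*(71/100 - 13/5))) - 13400) = √((7 + 1/(2*(-189/100))) - 13400) = √((7 + (½)*(-100/189)) - 13400) = √((7 - 50/189) - 13400) = √(1273/189 - 13400) = √(-2531327/189) = I*√53157867/63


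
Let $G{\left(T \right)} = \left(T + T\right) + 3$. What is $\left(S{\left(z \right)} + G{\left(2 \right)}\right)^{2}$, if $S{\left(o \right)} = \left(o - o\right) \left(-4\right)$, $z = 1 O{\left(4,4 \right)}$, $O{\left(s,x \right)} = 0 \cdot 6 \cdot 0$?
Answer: $49$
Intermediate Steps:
$G{\left(T \right)} = 3 + 2 T$ ($G{\left(T \right)} = 2 T + 3 = 3 + 2 T$)
$O{\left(s,x \right)} = 0$ ($O{\left(s,x \right)} = 0 \cdot 0 = 0$)
$z = 0$ ($z = 1 \cdot 0 = 0$)
$S{\left(o \right)} = 0$ ($S{\left(o \right)} = 0 \left(-4\right) = 0$)
$\left(S{\left(z \right)} + G{\left(2 \right)}\right)^{2} = \left(0 + \left(3 + 2 \cdot 2\right)\right)^{2} = \left(0 + \left(3 + 4\right)\right)^{2} = \left(0 + 7\right)^{2} = 7^{2} = 49$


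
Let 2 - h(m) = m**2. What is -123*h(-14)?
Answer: 23862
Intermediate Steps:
h(m) = 2 - m**2
-123*h(-14) = -123*(2 - 1*(-14)**2) = -123*(2 - 1*196) = -123*(2 - 196) = -123*(-194) = 23862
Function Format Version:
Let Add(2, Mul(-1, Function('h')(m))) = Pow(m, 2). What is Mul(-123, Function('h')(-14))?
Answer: 23862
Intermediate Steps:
Function('h')(m) = Add(2, Mul(-1, Pow(m, 2)))
Mul(-123, Function('h')(-14)) = Mul(-123, Add(2, Mul(-1, Pow(-14, 2)))) = Mul(-123, Add(2, Mul(-1, 196))) = Mul(-123, Add(2, -196)) = Mul(-123, -194) = 23862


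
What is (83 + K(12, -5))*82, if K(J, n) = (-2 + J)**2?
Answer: 15006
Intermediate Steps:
(83 + K(12, -5))*82 = (83 + (-2 + 12)**2)*82 = (83 + 10**2)*82 = (83 + 100)*82 = 183*82 = 15006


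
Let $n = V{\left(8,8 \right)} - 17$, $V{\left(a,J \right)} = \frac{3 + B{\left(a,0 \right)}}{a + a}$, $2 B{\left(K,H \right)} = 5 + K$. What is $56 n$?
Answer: $- \frac{3675}{4} \approx -918.75$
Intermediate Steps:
$B{\left(K,H \right)} = \frac{5}{2} + \frac{K}{2}$ ($B{\left(K,H \right)} = \frac{5 + K}{2} = \frac{5}{2} + \frac{K}{2}$)
$V{\left(a,J \right)} = \frac{\frac{11}{2} + \frac{a}{2}}{2 a}$ ($V{\left(a,J \right)} = \frac{3 + \left(\frac{5}{2} + \frac{a}{2}\right)}{a + a} = \frac{\frac{11}{2} + \frac{a}{2}}{2 a}$)
$n = - \frac{525}{32}$ ($n = \frac{11 + 8}{4 \cdot 8} - 17 = \frac{1}{4} \cdot \frac{1}{8} \cdot 19 - 17 = \frac{19}{32} - 17 = - \frac{525}{32} \approx -16.406$)
$56 n = 56 \left(- \frac{525}{32}\right) = - \frac{3675}{4}$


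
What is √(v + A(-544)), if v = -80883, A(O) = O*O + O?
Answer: √214509 ≈ 463.15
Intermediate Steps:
A(O) = O + O² (A(O) = O² + O = O + O²)
√(v + A(-544)) = √(-80883 - 544*(1 - 544)) = √(-80883 - 544*(-543)) = √(-80883 + 295392) = √214509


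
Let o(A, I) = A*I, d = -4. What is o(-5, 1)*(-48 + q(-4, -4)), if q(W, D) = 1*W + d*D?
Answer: 180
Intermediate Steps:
q(W, D) = W - 4*D (q(W, D) = 1*W - 4*D = W - 4*D)
o(-5, 1)*(-48 + q(-4, -4)) = (-5*1)*(-48 + (-4 - 4*(-4))) = -5*(-48 + (-4 + 16)) = -5*(-48 + 12) = -5*(-36) = 180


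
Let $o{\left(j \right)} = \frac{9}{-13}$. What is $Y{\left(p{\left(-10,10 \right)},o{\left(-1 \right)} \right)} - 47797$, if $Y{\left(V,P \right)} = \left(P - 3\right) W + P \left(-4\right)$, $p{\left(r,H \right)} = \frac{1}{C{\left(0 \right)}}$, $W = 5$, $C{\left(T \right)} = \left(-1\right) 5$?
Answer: $- \frac{621565}{13} \approx -47813.0$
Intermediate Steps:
$o{\left(j \right)} = - \frac{9}{13}$ ($o{\left(j \right)} = 9 \left(- \frac{1}{13}\right) = - \frac{9}{13}$)
$C{\left(T \right)} = -5$
$p{\left(r,H \right)} = - \frac{1}{5}$ ($p{\left(r,H \right)} = \frac{1}{-5} = - \frac{1}{5}$)
$Y{\left(V,P \right)} = -15 + P$ ($Y{\left(V,P \right)} = \left(P - 3\right) 5 + P \left(-4\right) = \left(-3 + P\right) 5 - 4 P = \left(-15 + 5 P\right) - 4 P = -15 + P$)
$Y{\left(p{\left(-10,10 \right)},o{\left(-1 \right)} \right)} - 47797 = \left(-15 - \frac{9}{13}\right) - 47797 = - \frac{204}{13} - 47797 = - \frac{621565}{13}$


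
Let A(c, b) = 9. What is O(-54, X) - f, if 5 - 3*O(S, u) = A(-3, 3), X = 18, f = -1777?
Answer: 5327/3 ≈ 1775.7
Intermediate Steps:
O(S, u) = -4/3 (O(S, u) = 5/3 - ⅓*9 = 5/3 - 3 = -4/3)
O(-54, X) - f = -4/3 - 1*(-1777) = -4/3 + 1777 = 5327/3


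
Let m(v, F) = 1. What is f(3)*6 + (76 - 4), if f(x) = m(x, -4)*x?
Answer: 90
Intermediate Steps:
f(x) = x (f(x) = 1*x = x)
f(3)*6 + (76 - 4) = 3*6 + (76 - 4) = 18 + 72 = 90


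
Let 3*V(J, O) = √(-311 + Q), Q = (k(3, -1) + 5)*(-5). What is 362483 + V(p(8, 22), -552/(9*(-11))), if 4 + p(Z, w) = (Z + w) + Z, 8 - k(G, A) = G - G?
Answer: 362483 + 2*I*√94/3 ≈ 3.6248e+5 + 6.4636*I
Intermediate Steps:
k(G, A) = 8 (k(G, A) = 8 - (G - G) = 8 - 1*0 = 8 + 0 = 8)
Q = -65 (Q = (8 + 5)*(-5) = 13*(-5) = -65)
p(Z, w) = -4 + w + 2*Z (p(Z, w) = -4 + ((Z + w) + Z) = -4 + (w + 2*Z) = -4 + w + 2*Z)
V(J, O) = 2*I*√94/3 (V(J, O) = √(-311 - 65)/3 = √(-376)/3 = (2*I*√94)/3 = 2*I*√94/3)
362483 + V(p(8, 22), -552/(9*(-11))) = 362483 + 2*I*√94/3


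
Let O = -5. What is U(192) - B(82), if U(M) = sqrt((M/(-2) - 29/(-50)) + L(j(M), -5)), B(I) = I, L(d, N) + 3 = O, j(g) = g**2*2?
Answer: -82 + I*sqrt(10342)/10 ≈ -82.0 + 10.17*I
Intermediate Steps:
j(g) = 2*g**2
L(d, N) = -8 (L(d, N) = -3 - 5 = -8)
U(M) = sqrt(-371/50 - M/2) (U(M) = sqrt((M/(-2) - 29/(-50)) - 8) = sqrt((M*(-1/2) - 29*(-1/50)) - 8) = sqrt((-M/2 + 29/50) - 8) = sqrt((29/50 - M/2) - 8) = sqrt(-371/50 - M/2))
U(192) - B(82) = sqrt(-742 - 50*192)/10 - 1*82 = sqrt(-742 - 9600)/10 - 82 = sqrt(-10342)/10 - 82 = (I*sqrt(10342))/10 - 82 = I*sqrt(10342)/10 - 82 = -82 + I*sqrt(10342)/10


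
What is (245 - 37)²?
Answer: 43264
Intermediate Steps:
(245 - 37)² = 208² = 43264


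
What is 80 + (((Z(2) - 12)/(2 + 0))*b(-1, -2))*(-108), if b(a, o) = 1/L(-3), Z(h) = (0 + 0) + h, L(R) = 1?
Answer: 620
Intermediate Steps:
Z(h) = h (Z(h) = 0 + h = h)
b(a, o) = 1 (b(a, o) = 1/1 = 1)
80 + (((Z(2) - 12)/(2 + 0))*b(-1, -2))*(-108) = 80 + (((2 - 12)/(2 + 0))*1)*(-108) = 80 + (-10/2*1)*(-108) = 80 + (-10*½*1)*(-108) = 80 - 5*1*(-108) = 80 - 5*(-108) = 80 + 540 = 620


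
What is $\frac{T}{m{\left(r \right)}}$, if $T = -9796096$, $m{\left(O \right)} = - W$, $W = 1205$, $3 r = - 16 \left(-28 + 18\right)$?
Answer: $\frac{9796096}{1205} \approx 8129.5$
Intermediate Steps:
$r = \frac{160}{3}$ ($r = \frac{\left(-16\right) \left(-28 + 18\right)}{3} = \frac{\left(-16\right) \left(-10\right)}{3} = \frac{1}{3} \cdot 160 = \frac{160}{3} \approx 53.333$)
$m{\left(O \right)} = -1205$ ($m{\left(O \right)} = \left(-1\right) 1205 = -1205$)
$\frac{T}{m{\left(r \right)}} = - \frac{9796096}{-1205} = \left(-9796096\right) \left(- \frac{1}{1205}\right) = \frac{9796096}{1205}$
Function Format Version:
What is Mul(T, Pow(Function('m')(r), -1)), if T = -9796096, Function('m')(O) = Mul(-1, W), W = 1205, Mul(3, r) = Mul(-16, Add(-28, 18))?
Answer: Rational(9796096, 1205) ≈ 8129.5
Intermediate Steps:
r = Rational(160, 3) (r = Mul(Rational(1, 3), Mul(-16, Add(-28, 18))) = Mul(Rational(1, 3), Mul(-16, -10)) = Mul(Rational(1, 3), 160) = Rational(160, 3) ≈ 53.333)
Function('m')(O) = -1205 (Function('m')(O) = Mul(-1, 1205) = -1205)
Mul(T, Pow(Function('m')(r), -1)) = Mul(-9796096, Pow(-1205, -1)) = Mul(-9796096, Rational(-1, 1205)) = Rational(9796096, 1205)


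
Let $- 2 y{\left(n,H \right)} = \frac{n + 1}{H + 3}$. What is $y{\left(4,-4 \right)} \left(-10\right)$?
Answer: $-25$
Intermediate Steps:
$y{\left(n,H \right)} = - \frac{1 + n}{2 \left(3 + H\right)}$ ($y{\left(n,H \right)} = - \frac{\left(n + 1\right) \frac{1}{H + 3}}{2} = - \frac{\left(1 + n\right) \frac{1}{3 + H}}{2} = - \frac{\frac{1}{3 + H} \left(1 + n\right)}{2} = - \frac{1 + n}{2 \left(3 + H\right)}$)
$y{\left(4,-4 \right)} \left(-10\right) = \frac{-1 - 4}{2 \left(3 - 4\right)} \left(-10\right) = \frac{-1 - 4}{2 \left(-1\right)} \left(-10\right) = \frac{1}{2} \left(-1\right) \left(-5\right) \left(-10\right) = \frac{5}{2} \left(-10\right) = -25$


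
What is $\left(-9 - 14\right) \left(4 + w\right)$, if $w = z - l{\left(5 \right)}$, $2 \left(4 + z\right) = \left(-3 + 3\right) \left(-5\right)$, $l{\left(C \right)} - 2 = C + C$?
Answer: $276$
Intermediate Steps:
$l{\left(C \right)} = 2 + 2 C$ ($l{\left(C \right)} = 2 + \left(C + C\right) = 2 + 2 C$)
$z = -4$ ($z = -4 + \frac{\left(-3 + 3\right) \left(-5\right)}{2} = -4 + \frac{0 \left(-5\right)}{2} = -4 + \frac{1}{2} \cdot 0 = -4 + 0 = -4$)
$w = -16$ ($w = -4 - \left(2 + 2 \cdot 5\right) = -4 - \left(2 + 10\right) = -4 - 12 = -16$)
$\left(-9 - 14\right) \left(4 + w\right) = \left(-9 - 14\right) \left(4 - 16\right) = \left(-23\right) \left(-12\right) = 276$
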